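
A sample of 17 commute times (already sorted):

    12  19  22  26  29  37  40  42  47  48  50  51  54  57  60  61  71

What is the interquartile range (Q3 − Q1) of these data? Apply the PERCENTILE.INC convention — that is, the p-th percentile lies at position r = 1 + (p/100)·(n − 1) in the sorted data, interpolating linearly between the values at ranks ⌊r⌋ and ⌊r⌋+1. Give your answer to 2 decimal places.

n = 17.
P25: r = 5 (integer) → 29.
P75: r = 13 (integer) → 54.
Difference: 54 − 29 = 25.

25.00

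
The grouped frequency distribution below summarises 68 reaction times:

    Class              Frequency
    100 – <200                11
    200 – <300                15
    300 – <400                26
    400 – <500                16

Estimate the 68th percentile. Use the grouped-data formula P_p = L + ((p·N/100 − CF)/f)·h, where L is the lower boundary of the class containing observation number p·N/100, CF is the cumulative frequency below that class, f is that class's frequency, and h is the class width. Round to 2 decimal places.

377.85

N = 68; target position k = 68/100 · 68 = 46.24.
Cumulative frequencies: 11, 26, 52, 68.
Observation 46.24 falls in the class 300 – <400.
L = 300, CF = 26, f = 26, h = 100.
P68 = 300 + ((46.24 − 26)/26)·100 = 300 + 77.8462 = 377.846.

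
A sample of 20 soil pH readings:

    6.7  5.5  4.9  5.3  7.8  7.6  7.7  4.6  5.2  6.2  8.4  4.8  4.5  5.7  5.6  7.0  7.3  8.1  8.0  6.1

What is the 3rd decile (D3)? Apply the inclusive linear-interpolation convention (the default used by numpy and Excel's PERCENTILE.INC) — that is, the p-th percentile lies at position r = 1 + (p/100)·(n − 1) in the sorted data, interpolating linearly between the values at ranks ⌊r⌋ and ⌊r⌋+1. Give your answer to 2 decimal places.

5.44

Sorted: 4.5, 4.6, 4.8, 4.9, 5.2, 5.3, 5.5, 5.6, 5.7, 6.1, 6.2, 6.7, 7.0, 7.3, 7.6, 7.7, 7.8, 8.0, 8.1, 8.4.
n = 20.
r = 1 + (30/100)·(20 − 1) = 1 + 5.7 = 6.7.
Rank 6 is 5.3 and rank 7 is 5.5.
Interpolate: 5.3 + 0.7·(5.5 − 5.3) = 5.3 + 0.7·0.2 = 5.44.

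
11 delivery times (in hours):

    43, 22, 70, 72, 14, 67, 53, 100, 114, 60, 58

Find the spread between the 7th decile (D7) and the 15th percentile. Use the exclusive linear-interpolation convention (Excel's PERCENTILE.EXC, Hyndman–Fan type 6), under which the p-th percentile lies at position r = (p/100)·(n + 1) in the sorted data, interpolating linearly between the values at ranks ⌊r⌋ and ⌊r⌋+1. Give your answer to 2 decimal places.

50.40

Sorted: 14, 22, 43, 53, 58, 60, 67, 70, 72, 100, 114.
n = 11.
P15: r = 1.8; ranks 1–2 are 14, 22; interpolating gives 20.4.
P70: r = 8.4; ranks 8–9 are 70, 72; interpolating gives 70.8.
Difference: 70.8 − 20.4 = 50.4.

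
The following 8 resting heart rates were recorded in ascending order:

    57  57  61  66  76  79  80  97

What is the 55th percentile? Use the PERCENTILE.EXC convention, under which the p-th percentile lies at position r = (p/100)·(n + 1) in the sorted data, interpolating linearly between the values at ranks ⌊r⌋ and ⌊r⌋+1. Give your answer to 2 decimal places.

n = 8.
r = (55/100)·(8 + 1) = 4.95.
Rank 4 is 66 and rank 5 is 76.
Interpolate: 66 + 0.95·(76 − 66) = 66 + 0.95·10 = 75.5.

75.50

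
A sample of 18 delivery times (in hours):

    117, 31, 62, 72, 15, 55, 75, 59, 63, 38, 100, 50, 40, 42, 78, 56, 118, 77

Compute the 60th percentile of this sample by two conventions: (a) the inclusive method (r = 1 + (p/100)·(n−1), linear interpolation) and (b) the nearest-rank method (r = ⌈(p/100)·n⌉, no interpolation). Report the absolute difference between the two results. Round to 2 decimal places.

Sorted: 15, 31, 38, 40, 42, 50, 55, 56, 59, 62, 63, 72, 75, 77, 78, 100, 117, 118.
n = 18.
(a) r = 11.2; between ranks 11 (63) and 12 (72): 64.8.
(b) the nearest-rank method: rank 11 → 63.
|64.8 − 63| = 1.8.

1.80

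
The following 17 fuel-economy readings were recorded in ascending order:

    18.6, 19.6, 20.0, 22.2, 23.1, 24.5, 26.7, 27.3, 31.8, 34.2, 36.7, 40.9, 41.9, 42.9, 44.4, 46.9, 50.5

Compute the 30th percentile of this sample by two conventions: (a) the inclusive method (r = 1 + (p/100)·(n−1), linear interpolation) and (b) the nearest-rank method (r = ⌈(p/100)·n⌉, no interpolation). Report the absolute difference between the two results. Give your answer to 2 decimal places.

n = 17.
(a) r = 5.8; between ranks 5 (23.1) and 6 (24.5): 24.22.
(b) the nearest-rank method: rank 6 → 24.5.
|24.22 − 24.5| = 0.28.

0.28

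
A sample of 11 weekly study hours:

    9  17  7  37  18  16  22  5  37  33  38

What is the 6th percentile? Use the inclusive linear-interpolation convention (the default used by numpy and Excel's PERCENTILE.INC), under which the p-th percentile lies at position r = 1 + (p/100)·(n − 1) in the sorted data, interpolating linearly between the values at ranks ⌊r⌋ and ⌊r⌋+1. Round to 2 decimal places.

6.20

Sorted: 5, 7, 9, 16, 17, 18, 22, 33, 37, 37, 38.
n = 11.
r = 1 + (6/100)·(11 − 1) = 1 + 0.6 = 1.6.
Rank 1 is 5 and rank 2 is 7.
Interpolate: 5 + 0.6·(7 − 5) = 5 + 0.6·2 = 6.2.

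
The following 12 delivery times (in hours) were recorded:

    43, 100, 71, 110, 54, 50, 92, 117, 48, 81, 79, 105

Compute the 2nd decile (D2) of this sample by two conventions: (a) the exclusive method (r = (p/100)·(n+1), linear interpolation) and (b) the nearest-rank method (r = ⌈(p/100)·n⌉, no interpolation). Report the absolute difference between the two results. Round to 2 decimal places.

Sorted: 43, 48, 50, 54, 71, 79, 81, 92, 100, 105, 110, 117.
n = 12.
(a) r = 2.6; between ranks 2 (48) and 3 (50): 49.2.
(b) the nearest-rank method: rank 3 → 50.
|49.2 − 50| = 0.8.

0.80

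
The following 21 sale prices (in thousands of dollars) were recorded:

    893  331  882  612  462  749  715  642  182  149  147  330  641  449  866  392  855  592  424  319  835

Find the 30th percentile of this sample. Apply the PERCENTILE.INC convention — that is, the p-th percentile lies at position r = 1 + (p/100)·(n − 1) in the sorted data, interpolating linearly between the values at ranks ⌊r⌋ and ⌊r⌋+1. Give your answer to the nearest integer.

392

Sorted: 147, 149, 182, 319, 330, 331, 392, 424, 449, 462, 592, 612, 641, 642, 715, 749, 835, 855, 866, 882, 893.
n = 21.
r = 1 + (30/100)·(21 − 1) = 1 + 6 = 7.
r is an integer, so P30 is the value at rank 7: 392.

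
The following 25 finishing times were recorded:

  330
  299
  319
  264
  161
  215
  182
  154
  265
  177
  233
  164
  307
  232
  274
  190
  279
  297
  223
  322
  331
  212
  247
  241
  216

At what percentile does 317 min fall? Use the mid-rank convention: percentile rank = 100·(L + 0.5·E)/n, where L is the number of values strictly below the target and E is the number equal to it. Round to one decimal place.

Sorted: 154, 161, 164, 177, 182, 190, 212, 215, 216, 223, 232, 233, 241, 247, 264, 265, 274, 279, 297, 299, 307, 319, 322, 330, 331.
Count below 317: L = 21; count equal: E = 0; n = 25.
Percentile rank = 100·(21 + 0.5·0)/25 = 100·21/25 = 84.

84.0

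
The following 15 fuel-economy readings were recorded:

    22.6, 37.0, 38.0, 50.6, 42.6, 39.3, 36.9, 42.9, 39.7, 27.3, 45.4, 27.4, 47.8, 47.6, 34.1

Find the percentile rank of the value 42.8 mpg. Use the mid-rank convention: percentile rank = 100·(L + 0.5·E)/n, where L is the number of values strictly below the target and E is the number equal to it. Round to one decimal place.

Sorted: 22.6, 27.3, 27.4, 34.1, 36.9, 37.0, 38.0, 39.3, 39.7, 42.6, 42.9, 45.4, 47.6, 47.8, 50.6.
Count below 42.8: L = 10; count equal: E = 0; n = 15.
Percentile rank = 100·(10 + 0.5·0)/15 = 100·10/15 = 66.67.

66.7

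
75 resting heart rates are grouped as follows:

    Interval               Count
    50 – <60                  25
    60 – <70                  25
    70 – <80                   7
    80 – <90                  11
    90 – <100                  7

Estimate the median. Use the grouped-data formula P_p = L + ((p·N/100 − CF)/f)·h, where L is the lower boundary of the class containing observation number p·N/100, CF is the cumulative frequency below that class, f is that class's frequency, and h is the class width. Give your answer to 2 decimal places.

N = 75; target position k = 50/100 · 75 = 37.5.
Cumulative frequencies: 25, 50, 57, 68, 75.
Observation 37.5 falls in the class 60 – <70.
L = 60, CF = 25, f = 25, h = 10.
P50 = 60 + ((37.5 − 25)/25)·10 = 60 + 5 = 65.

65.00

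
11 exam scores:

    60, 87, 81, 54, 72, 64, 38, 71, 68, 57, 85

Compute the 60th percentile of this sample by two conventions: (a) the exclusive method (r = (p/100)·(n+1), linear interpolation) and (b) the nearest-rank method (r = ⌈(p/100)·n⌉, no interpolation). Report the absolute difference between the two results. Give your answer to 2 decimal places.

0.20

Sorted: 38, 54, 57, 60, 64, 68, 71, 72, 81, 85, 87.
n = 11.
(a) r = 7.2; between ranks 7 (71) and 8 (72): 71.2.
(b) the nearest-rank method: rank 7 → 71.
|71.2 − 71| = 0.2.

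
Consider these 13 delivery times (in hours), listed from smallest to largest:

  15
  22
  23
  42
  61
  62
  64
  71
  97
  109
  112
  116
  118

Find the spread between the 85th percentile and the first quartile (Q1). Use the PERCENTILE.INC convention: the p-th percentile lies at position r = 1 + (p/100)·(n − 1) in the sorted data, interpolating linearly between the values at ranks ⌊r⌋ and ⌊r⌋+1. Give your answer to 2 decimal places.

70.80

n = 13.
P25: r = 4 (integer) → 42.
P85: r = 11.2; ranks 11–12 are 112, 116; interpolating gives 112.8.
Difference: 112.8 − 42 = 70.8.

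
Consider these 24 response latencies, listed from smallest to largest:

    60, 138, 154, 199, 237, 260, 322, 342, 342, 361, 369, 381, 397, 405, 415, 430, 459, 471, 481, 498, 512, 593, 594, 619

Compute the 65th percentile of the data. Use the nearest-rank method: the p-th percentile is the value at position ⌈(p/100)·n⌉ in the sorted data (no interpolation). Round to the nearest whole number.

n = 24.
Position = ⌈65/100 · 24⌉ = ⌈15.6⌉ = 16.
The value at rank 16 is 430.

430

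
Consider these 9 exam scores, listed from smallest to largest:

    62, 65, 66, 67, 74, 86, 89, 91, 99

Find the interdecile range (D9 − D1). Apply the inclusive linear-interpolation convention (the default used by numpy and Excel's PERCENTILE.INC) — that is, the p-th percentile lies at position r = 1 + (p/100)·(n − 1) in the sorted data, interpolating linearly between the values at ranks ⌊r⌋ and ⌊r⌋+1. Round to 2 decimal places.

28.20

n = 9.
P10: r = 1.8; ranks 1–2 are 62, 65; interpolating gives 64.4.
P90: r = 8.2; ranks 8–9 are 91, 99; interpolating gives 92.6.
Difference: 92.6 − 64.4 = 28.2.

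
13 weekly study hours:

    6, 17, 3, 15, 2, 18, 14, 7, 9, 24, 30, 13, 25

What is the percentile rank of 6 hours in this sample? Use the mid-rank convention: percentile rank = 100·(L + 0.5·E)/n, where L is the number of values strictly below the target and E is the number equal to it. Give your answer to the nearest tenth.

Sorted: 2, 3, 6, 7, 9, 13, 14, 15, 17, 18, 24, 25, 30.
Count below 6: L = 2; count equal: E = 1; n = 13.
Percentile rank = 100·(2 + 0.5·1)/13 = 100·2.5/13 = 19.23.

19.2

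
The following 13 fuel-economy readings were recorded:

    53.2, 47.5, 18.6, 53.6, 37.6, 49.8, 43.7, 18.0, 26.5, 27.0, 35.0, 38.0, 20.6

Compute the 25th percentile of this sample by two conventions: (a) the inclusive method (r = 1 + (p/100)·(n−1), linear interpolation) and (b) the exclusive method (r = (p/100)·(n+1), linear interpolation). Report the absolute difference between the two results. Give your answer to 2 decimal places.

Sorted: 18.0, 18.6, 20.6, 26.5, 27.0, 35.0, 37.6, 38.0, 43.7, 47.5, 49.8, 53.2, 53.6.
n = 13.
(a) r = 4 → value at rank 4 = 26.5.
(b) r = 3.5; between ranks 3 (20.6) and 4 (26.5): 23.55.
|26.5 − 23.55| = 2.95.

2.95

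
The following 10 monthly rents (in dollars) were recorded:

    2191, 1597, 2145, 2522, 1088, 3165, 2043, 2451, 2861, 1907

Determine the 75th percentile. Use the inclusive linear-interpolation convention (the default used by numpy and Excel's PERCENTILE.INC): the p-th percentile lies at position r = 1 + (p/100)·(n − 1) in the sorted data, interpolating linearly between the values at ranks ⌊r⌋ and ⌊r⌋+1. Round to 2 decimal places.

Sorted: 1088, 1597, 1907, 2043, 2145, 2191, 2451, 2522, 2861, 3165.
n = 10.
r = 1 + (75/100)·(10 − 1) = 1 + 6.75 = 7.75.
Rank 7 is 2451 and rank 8 is 2522.
Interpolate: 2451 + 0.75·(2522 − 2451) = 2451 + 0.75·71 = 2504.25.

2504.25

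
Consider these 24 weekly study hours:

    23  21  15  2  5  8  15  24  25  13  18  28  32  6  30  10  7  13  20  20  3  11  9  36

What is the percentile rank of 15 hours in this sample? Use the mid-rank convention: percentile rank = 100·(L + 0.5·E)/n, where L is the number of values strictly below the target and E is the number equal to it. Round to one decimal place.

50.0

Sorted: 2, 3, 5, 6, 7, 8, 9, 10, 11, 13, 13, 15, 15, 18, 20, 20, 21, 23, 24, 25, 28, 30, 32, 36.
Count below 15: L = 11; count equal: E = 2; n = 24.
Percentile rank = 100·(11 + 0.5·2)/24 = 100·12/24 = 50.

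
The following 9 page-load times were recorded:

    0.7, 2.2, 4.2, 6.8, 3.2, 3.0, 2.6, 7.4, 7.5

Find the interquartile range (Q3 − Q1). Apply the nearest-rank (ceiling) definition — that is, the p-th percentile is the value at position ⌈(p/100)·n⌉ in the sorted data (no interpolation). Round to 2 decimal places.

4.20

Sorted: 0.7, 2.2, 2.6, 3.0, 3.2, 4.2, 6.8, 7.4, 7.5.
n = 9.
P25: rank ⌈25/100·9⌉ = 3 → 2.6.
P75: rank ⌈75/100·9⌉ = 7 → 6.8.
Difference: 6.8 − 2.6 = 4.2.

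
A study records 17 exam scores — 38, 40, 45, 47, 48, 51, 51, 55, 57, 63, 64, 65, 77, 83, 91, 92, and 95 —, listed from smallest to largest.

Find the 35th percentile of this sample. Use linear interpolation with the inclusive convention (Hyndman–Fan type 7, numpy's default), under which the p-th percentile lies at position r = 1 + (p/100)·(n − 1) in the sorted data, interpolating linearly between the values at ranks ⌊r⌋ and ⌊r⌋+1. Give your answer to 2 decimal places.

n = 17.
r = 1 + (35/100)·(17 − 1) = 1 + 5.6 = 6.6.
Rank 6 is 51 and rank 7 is 51.
Interpolate: 51 + 0.6·(51 − 51) = 51 + 0.6·0 = 51.

51.00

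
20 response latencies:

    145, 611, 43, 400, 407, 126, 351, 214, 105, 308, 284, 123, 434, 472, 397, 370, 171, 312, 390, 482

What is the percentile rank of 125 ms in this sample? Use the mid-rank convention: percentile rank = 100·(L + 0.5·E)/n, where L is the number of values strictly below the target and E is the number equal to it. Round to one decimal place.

Sorted: 43, 105, 123, 126, 145, 171, 214, 284, 308, 312, 351, 370, 390, 397, 400, 407, 434, 472, 482, 611.
Count below 125: L = 3; count equal: E = 0; n = 20.
Percentile rank = 100·(3 + 0.5·0)/20 = 100·3/20 = 15.

15.0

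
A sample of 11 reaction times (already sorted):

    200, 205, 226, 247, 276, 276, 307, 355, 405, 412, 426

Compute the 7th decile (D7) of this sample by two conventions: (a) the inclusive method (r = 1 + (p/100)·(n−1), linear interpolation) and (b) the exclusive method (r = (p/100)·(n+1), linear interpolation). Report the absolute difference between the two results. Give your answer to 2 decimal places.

20.00

n = 11.
(a) r = 8 → value at rank 8 = 355.
(b) r = 8.4; between ranks 8 (355) and 9 (405): 375.
|355 − 375| = 20.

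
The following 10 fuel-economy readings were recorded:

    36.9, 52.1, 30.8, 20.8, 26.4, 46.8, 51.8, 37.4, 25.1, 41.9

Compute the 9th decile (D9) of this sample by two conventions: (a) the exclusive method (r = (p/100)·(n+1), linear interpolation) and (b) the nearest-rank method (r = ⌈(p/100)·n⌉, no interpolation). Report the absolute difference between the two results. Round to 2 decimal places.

Sorted: 20.8, 25.1, 26.4, 30.8, 36.9, 37.4, 41.9, 46.8, 51.8, 52.1.
n = 10.
(a) r = 9.9; between ranks 9 (51.8) and 10 (52.1): 52.07.
(b) the nearest-rank method: rank 9 → 51.8.
|52.07 − 51.8| = 0.27.

0.27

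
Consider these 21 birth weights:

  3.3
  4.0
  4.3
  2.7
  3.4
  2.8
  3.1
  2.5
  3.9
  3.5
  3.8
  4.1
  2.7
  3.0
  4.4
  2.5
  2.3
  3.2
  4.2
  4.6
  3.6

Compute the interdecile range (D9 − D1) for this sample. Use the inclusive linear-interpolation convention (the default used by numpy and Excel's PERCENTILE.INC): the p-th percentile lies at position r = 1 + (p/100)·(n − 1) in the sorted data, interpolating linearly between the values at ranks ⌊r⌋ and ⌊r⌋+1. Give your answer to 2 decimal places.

Sorted: 2.3, 2.5, 2.5, 2.7, 2.7, 2.8, 3.0, 3.1, 3.2, 3.3, 3.4, 3.5, 3.6, 3.8, 3.9, 4.0, 4.1, 4.2, 4.3, 4.4, 4.6.
n = 21.
P10: r = 3 (integer) → 2.5.
P90: r = 19 (integer) → 4.3.
Difference: 4.3 − 2.5 = 1.8.

1.80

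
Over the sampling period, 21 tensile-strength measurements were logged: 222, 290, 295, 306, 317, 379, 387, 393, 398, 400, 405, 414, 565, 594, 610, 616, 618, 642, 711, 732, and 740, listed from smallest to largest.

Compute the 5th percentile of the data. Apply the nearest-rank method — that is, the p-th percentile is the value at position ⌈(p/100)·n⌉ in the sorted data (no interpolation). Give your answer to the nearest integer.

n = 21.
Position = ⌈5/100 · 21⌉ = ⌈1.05⌉ = 2.
The value at rank 2 is 290.

290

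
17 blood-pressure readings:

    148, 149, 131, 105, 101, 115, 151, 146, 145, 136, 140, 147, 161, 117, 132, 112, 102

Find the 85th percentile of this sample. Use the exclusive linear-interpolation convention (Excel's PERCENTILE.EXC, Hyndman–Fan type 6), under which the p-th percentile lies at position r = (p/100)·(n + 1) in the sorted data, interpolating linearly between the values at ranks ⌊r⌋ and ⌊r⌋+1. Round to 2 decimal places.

149.60

Sorted: 101, 102, 105, 112, 115, 117, 131, 132, 136, 140, 145, 146, 147, 148, 149, 151, 161.
n = 17.
r = (85/100)·(17 + 1) = 15.3.
Rank 15 is 149 and rank 16 is 151.
Interpolate: 149 + 0.3·(151 − 149) = 149 + 0.3·2 = 149.6.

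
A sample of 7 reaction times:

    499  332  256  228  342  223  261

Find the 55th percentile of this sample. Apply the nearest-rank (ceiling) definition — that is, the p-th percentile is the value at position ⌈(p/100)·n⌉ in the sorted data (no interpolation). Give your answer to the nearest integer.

261

Sorted: 223, 228, 256, 261, 332, 342, 499.
n = 7.
Position = ⌈55/100 · 7⌉ = ⌈3.85⌉ = 4.
The value at rank 4 is 261.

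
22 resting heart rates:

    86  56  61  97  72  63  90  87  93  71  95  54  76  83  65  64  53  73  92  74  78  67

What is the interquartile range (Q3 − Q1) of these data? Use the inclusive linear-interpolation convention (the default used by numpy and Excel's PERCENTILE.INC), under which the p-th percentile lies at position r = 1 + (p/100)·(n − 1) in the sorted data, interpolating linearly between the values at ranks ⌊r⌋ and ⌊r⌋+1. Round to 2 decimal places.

Sorted: 53, 54, 56, 61, 63, 64, 65, 67, 71, 72, 73, 74, 76, 78, 83, 86, 87, 90, 92, 93, 95, 97.
n = 22.
P25: r = 6.25; ranks 6–7 are 64, 65; interpolating gives 64.25.
P75: r = 16.75; ranks 16–17 are 86, 87; interpolating gives 86.75.
Difference: 86.75 − 64.25 = 22.5.

22.50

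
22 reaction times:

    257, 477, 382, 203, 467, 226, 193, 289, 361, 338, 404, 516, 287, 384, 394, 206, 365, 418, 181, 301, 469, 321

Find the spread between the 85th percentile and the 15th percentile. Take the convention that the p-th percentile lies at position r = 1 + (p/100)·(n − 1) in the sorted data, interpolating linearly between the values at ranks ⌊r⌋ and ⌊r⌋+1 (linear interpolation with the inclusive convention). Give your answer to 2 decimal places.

250.65

Sorted: 181, 193, 203, 206, 226, 257, 287, 289, 301, 321, 338, 361, 365, 382, 384, 394, 404, 418, 467, 469, 477, 516.
n = 22.
P15: r = 4.15; ranks 4–5 are 206, 226; interpolating gives 209.
P85: r = 18.85; ranks 18–19 are 418, 467; interpolating gives 459.65.
Difference: 459.65 − 209 = 250.65.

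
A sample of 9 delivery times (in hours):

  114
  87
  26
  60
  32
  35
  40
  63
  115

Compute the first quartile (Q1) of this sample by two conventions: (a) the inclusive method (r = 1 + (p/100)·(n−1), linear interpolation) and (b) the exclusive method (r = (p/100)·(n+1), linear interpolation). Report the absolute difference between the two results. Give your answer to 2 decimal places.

1.50

Sorted: 26, 32, 35, 40, 60, 63, 87, 114, 115.
n = 9.
(a) r = 3 → value at rank 3 = 35.
(b) r = 2.5; between ranks 2 (32) and 3 (35): 33.5.
|35 − 33.5| = 1.5.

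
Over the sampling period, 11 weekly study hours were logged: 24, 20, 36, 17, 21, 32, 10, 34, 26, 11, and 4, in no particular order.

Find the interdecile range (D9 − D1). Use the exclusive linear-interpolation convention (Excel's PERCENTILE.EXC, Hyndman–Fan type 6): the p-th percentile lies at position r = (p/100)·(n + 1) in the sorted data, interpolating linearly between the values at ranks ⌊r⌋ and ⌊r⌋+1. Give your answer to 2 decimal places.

Sorted: 4, 10, 11, 17, 20, 21, 24, 26, 32, 34, 36.
n = 11.
P10: r = 1.2; ranks 1–2 are 4, 10; interpolating gives 5.2.
P90: r = 10.8; ranks 10–11 are 34, 36; interpolating gives 35.6.
Difference: 35.6 − 5.2 = 30.4.

30.40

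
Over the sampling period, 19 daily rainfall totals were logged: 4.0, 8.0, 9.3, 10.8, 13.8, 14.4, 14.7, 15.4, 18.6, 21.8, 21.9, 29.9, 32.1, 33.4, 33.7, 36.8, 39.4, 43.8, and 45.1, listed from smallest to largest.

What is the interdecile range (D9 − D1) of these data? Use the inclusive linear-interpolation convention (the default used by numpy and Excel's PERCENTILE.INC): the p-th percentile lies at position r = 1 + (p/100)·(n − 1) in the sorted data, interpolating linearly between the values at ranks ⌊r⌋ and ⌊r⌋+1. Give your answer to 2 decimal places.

n = 19.
P10: r = 2.8; ranks 2–3 are 8.0, 9.3; interpolating gives 9.04.
P90: r = 17.2; ranks 17–18 are 39.4, 43.8; interpolating gives 40.28.
Difference: 40.28 − 9.04 = 31.24.

31.24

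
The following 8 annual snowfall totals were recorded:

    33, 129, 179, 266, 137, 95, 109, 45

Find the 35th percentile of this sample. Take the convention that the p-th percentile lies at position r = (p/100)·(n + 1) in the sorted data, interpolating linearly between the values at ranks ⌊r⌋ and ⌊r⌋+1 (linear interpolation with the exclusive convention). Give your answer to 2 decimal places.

Sorted: 33, 45, 95, 109, 129, 137, 179, 266.
n = 8.
r = (35/100)·(8 + 1) = 3.15.
Rank 3 is 95 and rank 4 is 109.
Interpolate: 95 + 0.15·(109 − 95) = 95 + 0.15·14 = 97.1.

97.10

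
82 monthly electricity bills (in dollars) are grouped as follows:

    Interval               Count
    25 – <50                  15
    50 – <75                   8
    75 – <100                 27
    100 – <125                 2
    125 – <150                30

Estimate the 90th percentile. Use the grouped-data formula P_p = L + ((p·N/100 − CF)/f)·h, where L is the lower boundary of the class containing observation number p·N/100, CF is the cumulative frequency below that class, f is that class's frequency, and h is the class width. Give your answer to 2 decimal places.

N = 82; target position k = 90/100 · 82 = 73.8.
Cumulative frequencies: 15, 23, 50, 52, 82.
Observation 73.8 falls in the class 125 – <150.
L = 125, CF = 52, f = 30, h = 25.
P90 = 125 + ((73.8 − 52)/30)·25 = 125 + 18.1667 = 143.167.

143.17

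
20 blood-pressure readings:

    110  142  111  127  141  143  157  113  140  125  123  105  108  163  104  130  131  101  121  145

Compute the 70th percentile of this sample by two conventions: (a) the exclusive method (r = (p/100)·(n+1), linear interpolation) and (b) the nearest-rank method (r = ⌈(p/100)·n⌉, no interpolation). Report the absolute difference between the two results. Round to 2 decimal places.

0.70

Sorted: 101, 104, 105, 108, 110, 111, 113, 121, 123, 125, 127, 130, 131, 140, 141, 142, 143, 145, 157, 163.
n = 20.
(a) r = 14.7; between ranks 14 (140) and 15 (141): 140.7.
(b) the nearest-rank method: rank 14 → 140.
|140.7 − 140| = 0.7.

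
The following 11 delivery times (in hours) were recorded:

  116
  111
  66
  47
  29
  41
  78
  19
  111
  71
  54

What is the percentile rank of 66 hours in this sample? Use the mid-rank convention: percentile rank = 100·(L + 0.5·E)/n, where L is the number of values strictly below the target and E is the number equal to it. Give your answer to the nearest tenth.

50.0

Sorted: 19, 29, 41, 47, 54, 66, 71, 78, 111, 111, 116.
Count below 66: L = 5; count equal: E = 1; n = 11.
Percentile rank = 100·(5 + 0.5·1)/11 = 100·5.5/11 = 50.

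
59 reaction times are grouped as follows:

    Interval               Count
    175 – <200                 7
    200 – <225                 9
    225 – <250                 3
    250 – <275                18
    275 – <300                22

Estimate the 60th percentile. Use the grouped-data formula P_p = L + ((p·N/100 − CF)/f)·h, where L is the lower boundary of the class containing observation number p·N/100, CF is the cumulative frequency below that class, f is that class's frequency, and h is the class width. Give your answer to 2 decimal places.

272.78

N = 59; target position k = 60/100 · 59 = 35.4.
Cumulative frequencies: 7, 16, 19, 37, 59.
Observation 35.4 falls in the class 250 – <275.
L = 250, CF = 19, f = 18, h = 25.
P60 = 250 + ((35.4 − 19)/18)·25 = 250 + 22.7778 = 272.778.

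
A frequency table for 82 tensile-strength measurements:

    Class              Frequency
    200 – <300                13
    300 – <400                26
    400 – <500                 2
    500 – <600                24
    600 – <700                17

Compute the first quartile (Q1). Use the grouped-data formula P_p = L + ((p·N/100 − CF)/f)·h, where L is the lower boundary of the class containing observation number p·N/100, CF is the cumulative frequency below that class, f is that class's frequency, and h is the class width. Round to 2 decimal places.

328.85

N = 82; target position k = 25/100 · 82 = 20.5.
Cumulative frequencies: 13, 39, 41, 65, 82.
Observation 20.5 falls in the class 300 – <400.
L = 300, CF = 13, f = 26, h = 100.
P25 = 300 + ((20.5 − 13)/26)·100 = 300 + 28.8462 = 328.846.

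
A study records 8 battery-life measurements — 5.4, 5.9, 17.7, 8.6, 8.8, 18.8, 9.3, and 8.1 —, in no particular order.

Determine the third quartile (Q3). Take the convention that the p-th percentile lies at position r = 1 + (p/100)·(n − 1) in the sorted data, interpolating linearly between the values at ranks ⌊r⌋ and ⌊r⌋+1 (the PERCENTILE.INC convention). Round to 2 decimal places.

Sorted: 5.4, 5.9, 8.1, 8.6, 8.8, 9.3, 17.7, 18.8.
n = 8.
r = 1 + (75/100)·(8 − 1) = 1 + 5.25 = 6.25.
Rank 6 is 9.3 and rank 7 is 17.7.
Interpolate: 9.3 + 0.25·(17.7 − 9.3) = 9.3 + 0.25·8.4 = 11.4.

11.40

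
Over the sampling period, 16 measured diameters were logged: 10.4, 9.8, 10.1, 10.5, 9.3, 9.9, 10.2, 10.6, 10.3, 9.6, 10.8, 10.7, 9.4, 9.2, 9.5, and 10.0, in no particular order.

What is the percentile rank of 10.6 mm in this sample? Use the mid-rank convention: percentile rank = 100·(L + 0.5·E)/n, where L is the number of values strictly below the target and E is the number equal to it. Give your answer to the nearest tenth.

84.4

Sorted: 9.2, 9.3, 9.4, 9.5, 9.6, 9.8, 9.9, 10.0, 10.1, 10.2, 10.3, 10.4, 10.5, 10.6, 10.7, 10.8.
Count below 10.6: L = 13; count equal: E = 1; n = 16.
Percentile rank = 100·(13 + 0.5·1)/16 = 100·13.5/16 = 84.38.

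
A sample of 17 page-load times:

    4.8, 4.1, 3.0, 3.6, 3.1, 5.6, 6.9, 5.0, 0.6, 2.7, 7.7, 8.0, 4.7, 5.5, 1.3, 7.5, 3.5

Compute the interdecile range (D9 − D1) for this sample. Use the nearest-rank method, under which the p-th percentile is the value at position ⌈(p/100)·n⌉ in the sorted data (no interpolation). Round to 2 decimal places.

6.40

Sorted: 0.6, 1.3, 2.7, 3.0, 3.1, 3.5, 3.6, 4.1, 4.7, 4.8, 5.0, 5.5, 5.6, 6.9, 7.5, 7.7, 8.0.
n = 17.
P10: rank ⌈10/100·17⌉ = 2 → 1.3.
P90: rank ⌈90/100·17⌉ = 16 → 7.7.
Difference: 7.7 − 1.3 = 6.4.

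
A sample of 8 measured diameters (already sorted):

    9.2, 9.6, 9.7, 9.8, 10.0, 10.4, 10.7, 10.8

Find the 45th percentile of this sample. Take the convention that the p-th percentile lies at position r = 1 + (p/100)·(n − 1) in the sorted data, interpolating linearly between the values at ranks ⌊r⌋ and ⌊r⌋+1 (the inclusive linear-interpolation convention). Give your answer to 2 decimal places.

n = 8.
r = 1 + (45/100)·(8 − 1) = 1 + 3.15 = 4.15.
Rank 4 is 9.8 and rank 5 is 10.0.
Interpolate: 9.8 + 0.15·(10.0 − 9.8) = 9.8 + 0.15·0.2 = 9.83.

9.83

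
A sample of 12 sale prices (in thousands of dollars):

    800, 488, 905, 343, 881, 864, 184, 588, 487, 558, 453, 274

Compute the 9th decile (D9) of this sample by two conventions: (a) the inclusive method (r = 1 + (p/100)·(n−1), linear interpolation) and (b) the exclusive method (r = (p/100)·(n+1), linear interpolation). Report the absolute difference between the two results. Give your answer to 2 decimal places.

Sorted: 184, 274, 343, 453, 487, 488, 558, 588, 800, 864, 881, 905.
n = 12.
(a) r = 10.9; between ranks 10 (864) and 11 (881): 879.3.
(b) r = 11.7; between ranks 11 (881) and 12 (905): 897.8.
|879.3 − 897.8| = 18.5.

18.50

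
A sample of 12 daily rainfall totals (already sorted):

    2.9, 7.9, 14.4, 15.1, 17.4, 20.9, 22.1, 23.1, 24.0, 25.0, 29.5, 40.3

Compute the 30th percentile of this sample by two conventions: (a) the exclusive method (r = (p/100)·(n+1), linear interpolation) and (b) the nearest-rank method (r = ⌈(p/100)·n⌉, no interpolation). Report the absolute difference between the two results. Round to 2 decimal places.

n = 12.
(a) r = 3.9; between ranks 3 (14.4) and 4 (15.1): 15.03.
(b) the nearest-rank method: rank 4 → 15.1.
|15.03 − 15.1| = 0.07.

0.07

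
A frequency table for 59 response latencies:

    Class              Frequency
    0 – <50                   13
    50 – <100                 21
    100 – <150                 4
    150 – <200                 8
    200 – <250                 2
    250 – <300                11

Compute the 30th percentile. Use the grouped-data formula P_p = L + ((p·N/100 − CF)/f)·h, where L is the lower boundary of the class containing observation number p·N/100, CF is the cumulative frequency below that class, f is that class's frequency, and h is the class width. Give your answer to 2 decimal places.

N = 59; target position k = 30/100 · 59 = 17.7.
Cumulative frequencies: 13, 34, 38, 46, 48, 59.
Observation 17.7 falls in the class 50 – <100.
L = 50, CF = 13, f = 21, h = 50.
P30 = 50 + ((17.7 − 13)/21)·50 = 50 + 11.1905 = 61.1905.

61.19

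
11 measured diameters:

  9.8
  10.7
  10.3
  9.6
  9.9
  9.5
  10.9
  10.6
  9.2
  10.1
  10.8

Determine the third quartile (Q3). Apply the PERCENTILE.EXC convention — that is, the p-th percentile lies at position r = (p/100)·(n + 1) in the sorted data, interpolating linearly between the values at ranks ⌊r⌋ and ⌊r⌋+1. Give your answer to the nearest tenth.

10.7

Sorted: 9.2, 9.5, 9.6, 9.8, 9.9, 10.1, 10.3, 10.6, 10.7, 10.8, 10.9.
n = 11.
r = (75/100)·(11 + 1) = 9.
r is an integer, so P75 is the value at rank 9: 10.7.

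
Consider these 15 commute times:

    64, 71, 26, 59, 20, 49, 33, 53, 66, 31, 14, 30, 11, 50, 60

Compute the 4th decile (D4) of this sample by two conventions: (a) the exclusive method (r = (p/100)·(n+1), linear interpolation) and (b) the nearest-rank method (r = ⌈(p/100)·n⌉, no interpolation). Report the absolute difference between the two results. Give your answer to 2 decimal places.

0.80

Sorted: 11, 14, 20, 26, 30, 31, 33, 49, 50, 53, 59, 60, 64, 66, 71.
n = 15.
(a) r = 6.4; between ranks 6 (31) and 7 (33): 31.8.
(b) the nearest-rank method: rank 6 → 31.
|31.8 − 31| = 0.8.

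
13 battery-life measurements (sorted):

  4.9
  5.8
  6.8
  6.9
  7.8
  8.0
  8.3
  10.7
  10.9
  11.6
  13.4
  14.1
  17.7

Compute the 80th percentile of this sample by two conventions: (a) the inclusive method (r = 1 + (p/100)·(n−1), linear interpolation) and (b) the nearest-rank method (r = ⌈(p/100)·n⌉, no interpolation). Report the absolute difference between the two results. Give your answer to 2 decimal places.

n = 13.
(a) r = 10.6; between ranks 10 (11.6) and 11 (13.4): 12.68.
(b) the nearest-rank method: rank 11 → 13.4.
|12.68 − 13.4| = 0.72.

0.72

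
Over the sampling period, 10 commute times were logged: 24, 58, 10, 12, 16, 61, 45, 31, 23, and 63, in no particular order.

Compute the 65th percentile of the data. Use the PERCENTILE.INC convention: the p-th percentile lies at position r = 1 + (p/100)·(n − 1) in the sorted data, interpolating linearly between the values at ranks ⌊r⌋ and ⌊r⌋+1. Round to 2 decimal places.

Sorted: 10, 12, 16, 23, 24, 31, 45, 58, 61, 63.
n = 10.
r = 1 + (65/100)·(10 − 1) = 1 + 5.85 = 6.85.
Rank 6 is 31 and rank 7 is 45.
Interpolate: 31 + 0.85·(45 − 31) = 31 + 0.85·14 = 42.9.

42.90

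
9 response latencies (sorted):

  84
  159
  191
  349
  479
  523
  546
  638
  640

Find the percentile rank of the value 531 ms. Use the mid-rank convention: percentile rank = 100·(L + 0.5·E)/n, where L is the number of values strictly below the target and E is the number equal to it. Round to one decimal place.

Count below 531: L = 6; count equal: E = 0; n = 9.
Percentile rank = 100·(6 + 0.5·0)/9 = 100·6/9 = 66.67.

66.7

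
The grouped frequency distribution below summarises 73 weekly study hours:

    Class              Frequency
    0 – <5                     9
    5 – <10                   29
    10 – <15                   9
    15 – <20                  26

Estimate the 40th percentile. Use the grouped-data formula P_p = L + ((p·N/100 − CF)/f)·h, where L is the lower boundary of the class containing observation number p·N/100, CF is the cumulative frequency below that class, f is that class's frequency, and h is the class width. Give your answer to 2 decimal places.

N = 73; target position k = 40/100 · 73 = 29.2.
Cumulative frequencies: 9, 38, 47, 73.
Observation 29.2 falls in the class 5 – <10.
L = 5, CF = 9, f = 29, h = 5.
P40 = 5 + ((29.2 − 9)/29)·5 = 5 + 3.48276 = 8.48276.

8.48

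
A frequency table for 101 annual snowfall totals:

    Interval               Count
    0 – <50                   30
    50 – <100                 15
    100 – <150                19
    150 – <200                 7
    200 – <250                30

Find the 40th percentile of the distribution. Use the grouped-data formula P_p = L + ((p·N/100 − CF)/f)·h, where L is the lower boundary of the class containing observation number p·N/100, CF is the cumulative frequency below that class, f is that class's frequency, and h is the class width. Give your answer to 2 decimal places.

84.67

N = 101; target position k = 40/100 · 101 = 40.4.
Cumulative frequencies: 30, 45, 64, 71, 101.
Observation 40.4 falls in the class 50 – <100.
L = 50, CF = 30, f = 15, h = 50.
P40 = 50 + ((40.4 − 30)/15)·50 = 50 + 34.6667 = 84.6667.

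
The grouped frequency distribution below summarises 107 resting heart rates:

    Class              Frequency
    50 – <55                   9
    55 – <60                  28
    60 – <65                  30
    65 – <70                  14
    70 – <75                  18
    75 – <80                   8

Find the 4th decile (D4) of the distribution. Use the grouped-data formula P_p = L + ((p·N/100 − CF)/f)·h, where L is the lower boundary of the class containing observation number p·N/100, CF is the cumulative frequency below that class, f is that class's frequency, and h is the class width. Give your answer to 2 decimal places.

N = 107; target position k = 40/100 · 107 = 42.8.
Cumulative frequencies: 9, 37, 67, 81, 99, 107.
Observation 42.8 falls in the class 60 – <65.
L = 60, CF = 37, f = 30, h = 5.
P40 = 60 + ((42.8 − 37)/30)·5 = 60 + 0.966667 = 60.9667.

60.97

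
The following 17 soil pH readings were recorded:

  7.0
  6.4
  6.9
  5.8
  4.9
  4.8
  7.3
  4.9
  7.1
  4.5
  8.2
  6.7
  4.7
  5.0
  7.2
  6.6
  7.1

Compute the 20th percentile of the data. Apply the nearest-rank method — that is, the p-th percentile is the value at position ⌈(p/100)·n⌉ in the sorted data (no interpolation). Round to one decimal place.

Sorted: 4.5, 4.7, 4.8, 4.9, 4.9, 5.0, 5.8, 6.4, 6.6, 6.7, 6.9, 7.0, 7.1, 7.1, 7.2, 7.3, 8.2.
n = 17.
Position = ⌈20/100 · 17⌉ = ⌈3.4⌉ = 4.
The value at rank 4 is 4.9.

4.9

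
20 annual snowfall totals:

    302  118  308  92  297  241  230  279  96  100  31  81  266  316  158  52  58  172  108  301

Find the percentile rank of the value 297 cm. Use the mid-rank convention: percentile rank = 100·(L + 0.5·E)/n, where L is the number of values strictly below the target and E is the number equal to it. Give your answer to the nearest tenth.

Sorted: 31, 52, 58, 81, 92, 96, 100, 108, 118, 158, 172, 230, 241, 266, 279, 297, 301, 302, 308, 316.
Count below 297: L = 15; count equal: E = 1; n = 20.
Percentile rank = 100·(15 + 0.5·1)/20 = 100·15.5/20 = 77.5.

77.5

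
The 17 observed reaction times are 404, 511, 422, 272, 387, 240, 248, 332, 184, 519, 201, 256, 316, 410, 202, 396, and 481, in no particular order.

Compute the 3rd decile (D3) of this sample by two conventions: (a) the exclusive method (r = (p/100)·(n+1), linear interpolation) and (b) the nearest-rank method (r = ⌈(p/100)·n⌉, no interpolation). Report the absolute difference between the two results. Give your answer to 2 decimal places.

Sorted: 184, 201, 202, 240, 248, 256, 272, 316, 332, 387, 396, 404, 410, 422, 481, 511, 519.
n = 17.
(a) r = 5.4; between ranks 5 (248) and 6 (256): 251.2.
(b) the nearest-rank method: rank 6 → 256.
|251.2 − 256| = 4.8.

4.80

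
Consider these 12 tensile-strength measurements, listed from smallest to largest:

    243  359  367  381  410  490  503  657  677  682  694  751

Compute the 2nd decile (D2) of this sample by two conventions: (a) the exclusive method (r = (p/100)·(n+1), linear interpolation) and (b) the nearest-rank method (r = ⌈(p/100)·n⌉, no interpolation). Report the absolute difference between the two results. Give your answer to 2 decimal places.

3.20

n = 12.
(a) r = 2.6; between ranks 2 (359) and 3 (367): 363.8.
(b) the nearest-rank method: rank 3 → 367.
|363.8 − 367| = 3.2.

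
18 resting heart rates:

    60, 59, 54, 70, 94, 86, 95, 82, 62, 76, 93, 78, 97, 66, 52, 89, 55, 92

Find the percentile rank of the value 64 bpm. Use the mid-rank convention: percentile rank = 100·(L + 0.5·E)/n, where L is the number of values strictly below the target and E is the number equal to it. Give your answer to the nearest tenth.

33.3

Sorted: 52, 54, 55, 59, 60, 62, 66, 70, 76, 78, 82, 86, 89, 92, 93, 94, 95, 97.
Count below 64: L = 6; count equal: E = 0; n = 18.
Percentile rank = 100·(6 + 0.5·0)/18 = 100·6/18 = 33.33.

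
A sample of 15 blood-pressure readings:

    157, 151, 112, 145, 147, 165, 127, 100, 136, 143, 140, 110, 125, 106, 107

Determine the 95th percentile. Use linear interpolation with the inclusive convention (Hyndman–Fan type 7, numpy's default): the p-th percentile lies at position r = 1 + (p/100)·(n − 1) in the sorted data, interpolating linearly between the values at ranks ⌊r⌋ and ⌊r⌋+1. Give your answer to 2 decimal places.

Sorted: 100, 106, 107, 110, 112, 125, 127, 136, 140, 143, 145, 147, 151, 157, 165.
n = 15.
r = 1 + (95/100)·(15 − 1) = 1 + 13.3 = 14.3.
Rank 14 is 157 and rank 15 is 165.
Interpolate: 157 + 0.3·(165 − 157) = 157 + 0.3·8 = 159.4.

159.40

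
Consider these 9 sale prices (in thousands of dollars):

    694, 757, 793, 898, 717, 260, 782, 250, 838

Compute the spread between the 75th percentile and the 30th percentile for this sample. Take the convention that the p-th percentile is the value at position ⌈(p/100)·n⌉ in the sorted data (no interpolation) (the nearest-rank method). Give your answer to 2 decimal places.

99.00

Sorted: 250, 260, 694, 717, 757, 782, 793, 838, 898.
n = 9.
P30: rank ⌈30/100·9⌉ = 3 → 694.
P75: rank ⌈75/100·9⌉ = 7 → 793.
Difference: 793 − 694 = 99.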